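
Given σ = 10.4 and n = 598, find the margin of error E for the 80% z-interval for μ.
Margin of error = 0.55

Margin of error = z* · σ/√n
= 1.282 · 10.4/√598
= 1.282 · 10.4/24.4540
= 0.55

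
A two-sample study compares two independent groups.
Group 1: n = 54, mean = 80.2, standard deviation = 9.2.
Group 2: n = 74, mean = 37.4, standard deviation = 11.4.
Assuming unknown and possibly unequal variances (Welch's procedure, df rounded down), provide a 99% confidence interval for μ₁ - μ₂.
(38.03, 47.57)

Difference: x̄₁ - x̄₂ = 42.80
SE = √(s₁²/n₁ + s₂²/n₂) = √(9.2²/54 + 11.4²/74) = 1.8231
df = 124.67 → 124 (Welch–Satterthwaite, rounded down)
t* = 2.616

CI: 42.80 ± 2.616 · 1.8231 = 42.80 ± 4.77 = (38.03, 47.57)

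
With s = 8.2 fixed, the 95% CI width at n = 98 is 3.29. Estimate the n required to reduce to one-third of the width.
n ≈ 882

CI width ∝ 1/√n
To reduce width by factor 3, need √n to grow by 3 → need 3² = 9 times as many samples.

Current: n = 98, width = 3.29
New: n = 882, width ≈ 1.08

Width reduced by factor of 3.29/1.08 = 3.05.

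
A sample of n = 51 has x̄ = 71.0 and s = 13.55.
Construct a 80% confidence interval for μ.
(68.54, 73.46)

t-interval (σ unknown):
df = n - 1 = 50
t* = 1.299 for 80% confidence

Margin of error = t* · s/√n = 1.299 · 13.55/√51 = 2.46

CI: (68.54, 73.46)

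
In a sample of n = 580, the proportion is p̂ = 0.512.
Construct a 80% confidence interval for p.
(0.485, 0.539)

Proportion CI:
SE = √(p̂(1-p̂)/n) = √(0.512 · 0.488 / 580) = 0.02076

z* = 1.282
Margin = z* · SE = 1.282 · 0.02076 = 0.0266

CI: 0.512 ± 0.0266 = (0.485, 0.539)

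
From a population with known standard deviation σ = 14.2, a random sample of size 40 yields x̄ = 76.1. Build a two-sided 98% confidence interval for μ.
(70.88, 81.32)

z-interval (σ known):
z* = 2.326 for 98% confidence

Margin of error = z* · σ/√n = 2.326 · 14.2/√40 = 5.22

CI: (76.1 - 5.22, 76.1 + 5.22) = (70.88, 81.32)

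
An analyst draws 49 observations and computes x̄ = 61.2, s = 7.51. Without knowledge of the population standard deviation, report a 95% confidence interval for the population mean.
(59.04, 63.36)

t-interval (σ unknown):
df = n - 1 = 48
t* = 2.011 for 95% confidence

Margin of error = t* · s/√n = 2.011 · 7.51/√49 = 2.16

CI: (59.04, 63.36)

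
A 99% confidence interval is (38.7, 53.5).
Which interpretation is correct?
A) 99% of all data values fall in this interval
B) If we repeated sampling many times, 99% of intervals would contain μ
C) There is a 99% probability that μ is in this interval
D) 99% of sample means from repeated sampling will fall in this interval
B

A) Wrong — a CI is about the parameter μ, not individual data values.
B) Correct — this is the frequentist long-run coverage interpretation.
C) Wrong — μ is fixed; the randomness lives in the interval, not in μ.
D) Wrong — coverage applies to intervals containing μ, not to future x̄ values.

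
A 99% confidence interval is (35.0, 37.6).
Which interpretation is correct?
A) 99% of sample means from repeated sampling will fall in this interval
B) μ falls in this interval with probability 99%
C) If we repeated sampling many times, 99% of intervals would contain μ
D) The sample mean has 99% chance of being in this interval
C

A) Wrong — coverage applies to intervals containing μ, not to future x̄ values.
B) Wrong — μ is fixed; the randomness lives in the interval, not in μ.
C) Correct — this is the frequentist long-run coverage interpretation.
D) Wrong — x̄ is observed and sits in the interval by construction.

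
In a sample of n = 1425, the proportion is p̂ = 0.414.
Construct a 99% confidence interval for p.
(0.380, 0.448)

Proportion CI:
SE = √(p̂(1-p̂)/n) = √(0.414 · 0.586 / 1425) = 0.01305

z* = 2.576
Margin = z* · SE = 2.576 · 0.01305 = 0.0336

CI: 0.414 ± 0.0336 = (0.380, 0.448)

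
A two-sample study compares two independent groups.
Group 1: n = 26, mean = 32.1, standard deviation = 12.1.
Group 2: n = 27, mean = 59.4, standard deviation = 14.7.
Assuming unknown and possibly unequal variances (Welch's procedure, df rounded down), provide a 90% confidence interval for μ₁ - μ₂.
(-33.49, -21.11)

Difference: x̄₁ - x̄₂ = -27.30
SE = √(s₁²/n₁ + s₂²/n₂) = √(12.1²/26 + 14.7²/27) = 3.6925
df = 49.81 → 49 (Welch–Satterthwaite, rounded down)
t* = 1.677

CI: -27.30 ± 1.677 · 3.6925 = -27.30 ± 6.19 = (-33.49, -21.11)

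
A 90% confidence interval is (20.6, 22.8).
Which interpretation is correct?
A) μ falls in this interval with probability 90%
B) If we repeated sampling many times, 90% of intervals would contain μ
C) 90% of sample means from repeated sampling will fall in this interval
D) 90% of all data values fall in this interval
B

A) Wrong — μ is fixed; the randomness lives in the interval, not in μ.
B) Correct — this is the frequentist long-run coverage interpretation.
C) Wrong — coverage applies to intervals containing μ, not to future x̄ values.
D) Wrong — a CI is about the parameter μ, not individual data values.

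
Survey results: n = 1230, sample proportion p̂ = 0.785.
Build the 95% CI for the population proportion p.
(0.762, 0.808)

Proportion CI:
SE = √(p̂(1-p̂)/n) = √(0.785 · 0.215 / 1230) = 0.01171

z* = 1.960
Margin = z* · SE = 1.960 · 0.01171 = 0.0230

CI: 0.785 ± 0.0230 = (0.762, 0.808)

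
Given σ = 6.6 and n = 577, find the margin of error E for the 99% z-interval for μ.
Margin of error = 0.71

Margin of error = z* · σ/√n
= 2.576 · 6.6/√577
= 2.576 · 6.6/24.0208
= 0.71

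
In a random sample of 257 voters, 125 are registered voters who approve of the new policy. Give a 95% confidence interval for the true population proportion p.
(0.425, 0.547)

Proportion CI:
p̂ = 125/257 = 0.48638
SE = √(p̂(1-p̂)/n) = √(0.48638 · 0.51362 / 257) = 0.03118

z* = 1.960
Margin = z* · SE = 1.960 · 0.03118 = 0.0611

CI: 0.48638 ± 0.0611 = (0.425, 0.547)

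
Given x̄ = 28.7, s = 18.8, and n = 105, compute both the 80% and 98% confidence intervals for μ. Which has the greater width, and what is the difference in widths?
98% CI is wider by 3.94

df = 104
80% CI: t* = 1.290, (26.33, 31.07), width = 2 · t* · s/√n = 4.73
98% CI: t* = 2.363, (24.36, 33.04), width = 2 · t* · s/√n = 8.67

The 98% CI is wider by 8.67 - 4.73 = 3.94.
Higher confidence requires a wider interval.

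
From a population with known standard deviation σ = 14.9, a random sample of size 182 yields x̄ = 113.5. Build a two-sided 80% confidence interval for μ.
(112.08, 114.92)

z-interval (σ known):
z* = 1.282 for 80% confidence

Margin of error = z* · σ/√n = 1.282 · 14.9/√182 = 1.42

CI: (113.5 - 1.42, 113.5 + 1.42) = (112.08, 114.92)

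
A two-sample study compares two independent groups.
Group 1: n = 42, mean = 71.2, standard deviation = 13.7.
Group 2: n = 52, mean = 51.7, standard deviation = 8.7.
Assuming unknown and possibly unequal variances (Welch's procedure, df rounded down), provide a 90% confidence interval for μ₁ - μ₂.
(15.44, 23.56)

Difference: x̄₁ - x̄₂ = 19.50
SE = √(s₁²/n₁ + s₂²/n₂) = √(13.7²/42 + 8.7²/52) = 2.4340
df = 66.40 → 66 (Welch–Satterthwaite, rounded down)
t* = 1.668

CI: 19.50 ± 1.668 · 2.4340 = 19.50 ± 4.06 = (15.44, 23.56)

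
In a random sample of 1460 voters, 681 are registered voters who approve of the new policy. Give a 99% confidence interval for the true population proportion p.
(0.433, 0.500)

Proportion CI:
p̂ = 681/1460 = 0.46644
SE = √(p̂(1-p̂)/n) = √(0.46644 · 0.53356 / 1460) = 0.01306

z* = 2.576
Margin = z* · SE = 2.576 · 0.01306 = 0.0336

CI: 0.46644 ± 0.0336 = (0.433, 0.500)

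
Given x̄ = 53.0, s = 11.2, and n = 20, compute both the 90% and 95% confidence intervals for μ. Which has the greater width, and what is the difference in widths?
95% CI is wider by 1.82

df = 19
90% CI: t* = 1.729, (48.67, 57.33), width = 2 · t* · s/√n = 8.66
95% CI: t* = 2.093, (47.76, 58.24), width = 2 · t* · s/√n = 10.48

The 95% CI is wider by 10.48 - 8.66 = 1.82.
Higher confidence requires a wider interval.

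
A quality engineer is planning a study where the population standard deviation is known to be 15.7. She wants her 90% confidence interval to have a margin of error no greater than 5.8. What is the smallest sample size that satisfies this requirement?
n ≥ 20

For margin E ≤ 5.8:
n ≥ (z* · σ / E)²
n ≥ (1.645 · 15.7 / 5.8)²
n ≥ 19.83

Minimum n = 20 (rounding up)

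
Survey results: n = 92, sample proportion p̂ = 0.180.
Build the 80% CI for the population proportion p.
(0.129, 0.231)

Proportion CI:
SE = √(p̂(1-p̂)/n) = √(0.180 · 0.820 / 92) = 0.04005

z* = 1.282
Margin = z* · SE = 1.282 · 0.04005 = 0.0513

CI: 0.180 ± 0.0513 = (0.129, 0.231)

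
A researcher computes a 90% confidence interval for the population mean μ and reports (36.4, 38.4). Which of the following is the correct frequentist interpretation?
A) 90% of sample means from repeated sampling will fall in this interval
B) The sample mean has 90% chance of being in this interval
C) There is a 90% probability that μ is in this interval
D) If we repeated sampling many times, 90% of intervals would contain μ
D

A) Wrong — coverage applies to intervals containing μ, not to future x̄ values.
B) Wrong — x̄ is observed and sits in the interval by construction.
C) Wrong — μ is fixed; the randomness lives in the interval, not in μ.
D) Correct — this is the frequentist long-run coverage interpretation.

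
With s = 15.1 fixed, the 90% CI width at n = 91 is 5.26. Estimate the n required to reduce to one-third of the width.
n ≈ 819

CI width ∝ 1/√n
To reduce width by factor 3, need √n to grow by 3 → need 3² = 9 times as many samples.

Current: n = 91, width = 5.26
New: n = 819, width ≈ 1.74

Width reduced by factor of 5.26/1.74 = 3.02.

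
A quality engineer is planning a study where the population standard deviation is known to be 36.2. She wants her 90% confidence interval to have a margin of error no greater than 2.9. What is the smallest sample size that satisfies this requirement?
n ≥ 422

For margin E ≤ 2.9:
n ≥ (z* · σ / E)²
n ≥ (1.645 · 36.2 / 2.9)²
n ≥ 421.65

Minimum n = 422 (rounding up)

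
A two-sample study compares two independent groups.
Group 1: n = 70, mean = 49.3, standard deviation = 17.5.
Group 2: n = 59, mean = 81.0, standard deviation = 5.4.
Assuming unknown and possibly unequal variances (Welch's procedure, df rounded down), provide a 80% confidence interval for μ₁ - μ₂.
(-34.55, -28.85)

Difference: x̄₁ - x̄₂ = -31.70
SE = √(s₁²/n₁ + s₂²/n₂) = √(17.5²/70 + 5.4²/59) = 2.2066
df = 84.19 → 84 (Welch–Satterthwaite, rounded down)
t* = 1.292

CI: -31.70 ± 1.292 · 2.2066 = -31.70 ± 2.85 = (-34.55, -28.85)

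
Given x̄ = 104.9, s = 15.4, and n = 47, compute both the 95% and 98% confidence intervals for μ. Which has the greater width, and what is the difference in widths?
98% CI is wider by 1.79

df = 46
95% CI: t* = 2.013, (100.38, 109.42), width = 2 · t* · s/√n = 9.04
98% CI: t* = 2.410, (99.49, 110.31), width = 2 · t* · s/√n = 10.83

The 98% CI is wider by 10.83 - 9.04 = 1.79.
Higher confidence requires a wider interval.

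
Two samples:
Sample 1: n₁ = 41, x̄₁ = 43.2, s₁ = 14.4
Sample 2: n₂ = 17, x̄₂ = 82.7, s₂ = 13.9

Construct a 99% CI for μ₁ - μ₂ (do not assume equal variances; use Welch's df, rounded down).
(-50.64, -28.36)

Difference: x̄₁ - x̄₂ = -39.50
SE = √(s₁²/n₁ + s₂²/n₂) = √(14.4²/41 + 13.9²/17) = 4.0525
df = 30.96 → 30 (Welch–Satterthwaite, rounded down)
t* = 2.750

CI: -39.50 ± 2.750 · 4.0525 = -39.50 ± 11.14 = (-50.64, -28.36)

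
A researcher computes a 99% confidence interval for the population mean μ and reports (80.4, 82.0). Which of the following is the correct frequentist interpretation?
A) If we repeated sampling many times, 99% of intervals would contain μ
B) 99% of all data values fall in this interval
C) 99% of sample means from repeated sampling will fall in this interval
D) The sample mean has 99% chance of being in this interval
A

A) Correct — this is the frequentist long-run coverage interpretation.
B) Wrong — a CI is about the parameter μ, not individual data values.
C) Wrong — coverage applies to intervals containing μ, not to future x̄ values.
D) Wrong — x̄ is observed and sits in the interval by construction.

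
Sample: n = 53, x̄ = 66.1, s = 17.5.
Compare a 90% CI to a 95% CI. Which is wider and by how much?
95% CI is wider by 1.60

df = 52
90% CI: t* = 1.675, (62.07, 70.13), width = 2 · t* · s/√n = 8.05
95% CI: t* = 2.007, (61.28, 70.92), width = 2 · t* · s/√n = 9.65

The 95% CI is wider by 9.65 - 8.05 = 1.60.
Higher confidence requires a wider interval.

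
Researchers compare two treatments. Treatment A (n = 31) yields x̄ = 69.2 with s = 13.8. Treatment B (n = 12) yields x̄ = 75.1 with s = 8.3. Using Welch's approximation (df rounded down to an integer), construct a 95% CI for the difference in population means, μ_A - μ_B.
(-12.92, 1.12)

Difference: x̄₁ - x̄₂ = -5.90
SE = √(s₁²/n₁ + s₂²/n₂) = √(13.8²/31 + 8.3²/12) = 3.4473
df = 33.20 → 33 (Welch–Satterthwaite, rounded down)
t* = 2.035

CI: -5.90 ± 2.035 · 3.4473 = -5.90 ± 7.02 = (-12.92, 1.12)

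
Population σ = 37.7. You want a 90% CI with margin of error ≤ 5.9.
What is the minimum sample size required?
n ≥ 111

For margin E ≤ 5.9:
n ≥ (z* · σ / E)²
n ≥ (1.645 · 37.7 / 5.9)²
n ≥ 110.49

Minimum n = 111 (rounding up)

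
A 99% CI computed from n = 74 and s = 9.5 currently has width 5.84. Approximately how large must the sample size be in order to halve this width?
n ≈ 296

CI width ∝ 1/√n
To reduce width by factor 2, need √n to grow by 2 → need 2² = 4 times as many samples.

Current: n = 74, width = 5.84
New: n = 296, width ≈ 2.86

Width reduced by factor of 5.84/2.86 = 2.04.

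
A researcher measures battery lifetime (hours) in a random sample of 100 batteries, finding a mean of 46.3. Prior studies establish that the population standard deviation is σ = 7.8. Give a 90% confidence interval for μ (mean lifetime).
(45.02, 47.58)

z-interval (σ known):
z* = 1.645 for 90% confidence

Margin of error = z* · σ/√n = 1.645 · 7.8/√100 = 1.28

CI: (46.3 - 1.28, 46.3 + 1.28) = (45.02, 47.58)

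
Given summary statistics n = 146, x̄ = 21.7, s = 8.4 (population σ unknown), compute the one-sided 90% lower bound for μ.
μ ≥ 20.81

Lower bound (one-sided):
t* = 1.287 (one-sided for 90%)
Lower bound = x̄ - t* · s/√n = 21.7 - 1.287 · 8.4/√146 = 20.81

We are 90% confident that μ ≥ 20.81.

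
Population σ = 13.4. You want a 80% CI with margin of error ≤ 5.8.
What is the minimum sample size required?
n ≥ 9

For margin E ≤ 5.8:
n ≥ (z* · σ / E)²
n ≥ (1.282 · 13.4 / 5.8)²
n ≥ 8.77

Minimum n = 9 (rounding up)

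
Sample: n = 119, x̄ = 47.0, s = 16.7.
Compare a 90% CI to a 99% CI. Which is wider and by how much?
99% CI is wider by 2.94

df = 118
90% CI: t* = 1.658, (44.46, 49.54), width = 2 · t* · s/√n = 5.08
99% CI: t* = 2.618, (42.99, 51.01), width = 2 · t* · s/√n = 8.02

The 99% CI is wider by 8.02 - 5.08 = 2.94.
Higher confidence requires a wider interval.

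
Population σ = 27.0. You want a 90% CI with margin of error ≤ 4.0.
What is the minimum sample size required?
n ≥ 124

For margin E ≤ 4.0:
n ≥ (z* · σ / E)²
n ≥ (1.645 · 27.0 / 4.0)²
n ≥ 123.29

Minimum n = 124 (rounding up)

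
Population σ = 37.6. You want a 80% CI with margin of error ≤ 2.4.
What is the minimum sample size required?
n ≥ 404

For margin E ≤ 2.4:
n ≥ (z* · σ / E)²
n ≥ (1.282 · 37.6 / 2.4)²
n ≥ 403.39

Minimum n = 404 (rounding up)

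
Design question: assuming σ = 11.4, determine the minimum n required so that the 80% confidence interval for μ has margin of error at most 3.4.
n ≥ 19

For margin E ≤ 3.4:
n ≥ (z* · σ / E)²
n ≥ (1.282 · 11.4 / 3.4)²
n ≥ 18.48

Minimum n = 19 (rounding up)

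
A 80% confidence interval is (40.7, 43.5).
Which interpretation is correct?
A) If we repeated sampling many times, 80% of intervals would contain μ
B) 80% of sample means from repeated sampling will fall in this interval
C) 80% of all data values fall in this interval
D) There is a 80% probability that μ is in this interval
A

A) Correct — this is the frequentist long-run coverage interpretation.
B) Wrong — coverage applies to intervals containing μ, not to future x̄ values.
C) Wrong — a CI is about the parameter μ, not individual data values.
D) Wrong — μ is fixed; the randomness lives in the interval, not in μ.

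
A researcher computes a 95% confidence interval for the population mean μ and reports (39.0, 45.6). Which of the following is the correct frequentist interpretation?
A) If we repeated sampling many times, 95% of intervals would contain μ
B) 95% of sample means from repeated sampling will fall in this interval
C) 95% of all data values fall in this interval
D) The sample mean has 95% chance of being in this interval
A

A) Correct — this is the frequentist long-run coverage interpretation.
B) Wrong — coverage applies to intervals containing μ, not to future x̄ values.
C) Wrong — a CI is about the parameter μ, not individual data values.
D) Wrong — x̄ is observed and sits in the interval by construction.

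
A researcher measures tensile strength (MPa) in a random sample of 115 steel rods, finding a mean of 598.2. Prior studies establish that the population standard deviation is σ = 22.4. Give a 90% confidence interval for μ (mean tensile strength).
(594.76, 601.64)

z-interval (σ known):
z* = 1.645 for 90% confidence

Margin of error = z* · σ/√n = 1.645 · 22.4/√115 = 3.44

CI: (598.2 - 3.44, 598.2 + 3.44) = (594.76, 601.64)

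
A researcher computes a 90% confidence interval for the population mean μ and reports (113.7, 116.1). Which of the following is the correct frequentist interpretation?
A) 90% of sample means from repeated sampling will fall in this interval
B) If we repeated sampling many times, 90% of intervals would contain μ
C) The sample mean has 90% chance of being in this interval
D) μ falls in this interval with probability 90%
B

A) Wrong — coverage applies to intervals containing μ, not to future x̄ values.
B) Correct — this is the frequentist long-run coverage interpretation.
C) Wrong — x̄ is observed and sits in the interval by construction.
D) Wrong — μ is fixed; the randomness lives in the interval, not in μ.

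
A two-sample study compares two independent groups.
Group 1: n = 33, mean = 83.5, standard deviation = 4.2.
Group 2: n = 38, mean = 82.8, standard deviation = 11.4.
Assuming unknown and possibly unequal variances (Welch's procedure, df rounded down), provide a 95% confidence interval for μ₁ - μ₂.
(-3.30, 4.70)

Difference: x̄₁ - x̄₂ = 0.70
SE = √(s₁²/n₁ + s₂²/n₂) = √(4.2²/33 + 11.4²/38) = 1.9886
df = 48.11 → 48 (Welch–Satterthwaite, rounded down)
t* = 2.011

CI: 0.70 ± 2.011 · 1.9886 = 0.70 ± 4.00 = (-3.30, 4.70)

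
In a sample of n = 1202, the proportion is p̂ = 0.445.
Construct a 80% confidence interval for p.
(0.427, 0.463)

Proportion CI:
SE = √(p̂(1-p̂)/n) = √(0.445 · 0.555 / 1202) = 0.01433

z* = 1.282
Margin = z* · SE = 1.282 · 0.01433 = 0.0184

CI: 0.445 ± 0.0184 = (0.427, 0.463)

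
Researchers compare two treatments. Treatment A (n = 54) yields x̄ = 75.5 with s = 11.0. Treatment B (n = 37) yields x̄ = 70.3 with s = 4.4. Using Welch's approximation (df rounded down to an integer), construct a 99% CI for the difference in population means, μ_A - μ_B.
(0.80, 9.60)

Difference: x̄₁ - x̄₂ = 5.20
SE = √(s₁²/n₁ + s₂²/n₂) = √(11.0²/54 + 4.4²/37) = 1.6625
df = 74.65 → 74 (Welch–Satterthwaite, rounded down)
t* = 2.644

CI: 5.20 ± 2.644 · 1.6625 = 5.20 ± 4.40 = (0.80, 9.60)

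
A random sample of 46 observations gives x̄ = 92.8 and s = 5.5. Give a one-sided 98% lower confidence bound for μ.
μ ≥ 91.08

Lower bound (one-sided):
t* = 2.115 (one-sided for 98%)
Lower bound = x̄ - t* · s/√n = 92.8 - 2.115 · 5.5/√46 = 91.08

We are 98% confident that μ ≥ 91.08.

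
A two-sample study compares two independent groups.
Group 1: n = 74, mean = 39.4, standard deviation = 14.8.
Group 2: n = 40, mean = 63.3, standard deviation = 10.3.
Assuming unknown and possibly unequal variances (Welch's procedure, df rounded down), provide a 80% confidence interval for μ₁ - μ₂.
(-26.96, -20.84)

Difference: x̄₁ - x̄₂ = -23.90
SE = √(s₁²/n₁ + s₂²/n₂) = √(14.8²/74 + 10.3²/40) = 2.3690
df = 104.85 → 104 (Welch–Satterthwaite, rounded down)
t* = 1.290

CI: -23.90 ± 1.290 · 2.3690 = -23.90 ± 3.06 = (-26.96, -20.84)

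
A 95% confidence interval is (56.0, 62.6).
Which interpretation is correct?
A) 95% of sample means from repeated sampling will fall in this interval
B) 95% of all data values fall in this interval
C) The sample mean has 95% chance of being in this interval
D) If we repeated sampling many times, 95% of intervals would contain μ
D

A) Wrong — coverage applies to intervals containing μ, not to future x̄ values.
B) Wrong — a CI is about the parameter μ, not individual data values.
C) Wrong — x̄ is observed and sits in the interval by construction.
D) Correct — this is the frequentist long-run coverage interpretation.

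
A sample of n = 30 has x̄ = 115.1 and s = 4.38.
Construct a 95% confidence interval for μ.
(113.46, 116.74)

t-interval (σ unknown):
df = n - 1 = 29
t* = 2.045 for 95% confidence

Margin of error = t* · s/√n = 2.045 · 4.38/√30 = 1.64

CI: (113.46, 116.74)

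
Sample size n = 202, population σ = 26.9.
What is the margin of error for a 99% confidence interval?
Margin of error = 4.88

Margin of error = z* · σ/√n
= 2.576 · 26.9/√202
= 2.576 · 26.9/14.2127
= 4.88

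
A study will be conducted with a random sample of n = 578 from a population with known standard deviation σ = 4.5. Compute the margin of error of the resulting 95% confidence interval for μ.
Margin of error = 0.37

Margin of error = z* · σ/√n
= 1.960 · 4.5/√578
= 1.960 · 4.5/24.0416
= 0.37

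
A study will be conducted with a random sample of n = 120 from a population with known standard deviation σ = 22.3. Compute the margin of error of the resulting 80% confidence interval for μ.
Margin of error = 2.61

Margin of error = z* · σ/√n
= 1.282 · 22.3/√120
= 1.282 · 22.3/10.9545
= 2.61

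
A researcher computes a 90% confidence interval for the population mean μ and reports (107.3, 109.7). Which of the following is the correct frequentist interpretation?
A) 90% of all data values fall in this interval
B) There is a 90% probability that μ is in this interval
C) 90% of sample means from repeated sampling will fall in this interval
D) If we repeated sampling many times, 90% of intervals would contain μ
D

A) Wrong — a CI is about the parameter μ, not individual data values.
B) Wrong — μ is fixed; the randomness lives in the interval, not in μ.
C) Wrong — coverage applies to intervals containing μ, not to future x̄ values.
D) Correct — this is the frequentist long-run coverage interpretation.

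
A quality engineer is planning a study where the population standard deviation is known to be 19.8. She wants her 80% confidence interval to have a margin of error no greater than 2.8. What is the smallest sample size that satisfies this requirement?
n ≥ 83

For margin E ≤ 2.8:
n ≥ (z* · σ / E)²
n ≥ (1.282 · 19.8 / 2.8)²
n ≥ 82.18

Minimum n = 83 (rounding up)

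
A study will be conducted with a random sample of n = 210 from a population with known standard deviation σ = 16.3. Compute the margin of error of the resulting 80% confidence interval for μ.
Margin of error = 1.44

Margin of error = z* · σ/√n
= 1.282 · 16.3/√210
= 1.282 · 16.3/14.4914
= 1.44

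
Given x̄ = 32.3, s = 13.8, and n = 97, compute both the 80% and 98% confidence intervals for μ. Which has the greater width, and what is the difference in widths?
98% CI is wider by 3.01

df = 96
80% CI: t* = 1.290, (30.49, 34.11), width = 2 · t* · s/√n = 3.62
98% CI: t* = 2.366, (28.98, 35.62), width = 2 · t* · s/√n = 6.63

The 98% CI is wider by 6.63 - 3.62 = 3.01.
Higher confidence requires a wider interval.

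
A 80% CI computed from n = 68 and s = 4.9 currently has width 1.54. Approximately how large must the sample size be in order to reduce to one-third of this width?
n ≈ 612

CI width ∝ 1/√n
To reduce width by factor 3, need √n to grow by 3 → need 3² = 9 times as many samples.

Current: n = 68, width = 1.54
New: n = 612, width ≈ 0.51

Width reduced by factor of 1.54/0.51 = 3.02.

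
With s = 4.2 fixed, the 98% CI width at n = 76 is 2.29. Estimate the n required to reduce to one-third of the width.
n ≈ 684

CI width ∝ 1/√n
To reduce width by factor 3, need √n to grow by 3 → need 3² = 9 times as many samples.

Current: n = 76, width = 2.29
New: n = 684, width ≈ 0.75

Width reduced by factor of 2.29/0.75 = 3.05.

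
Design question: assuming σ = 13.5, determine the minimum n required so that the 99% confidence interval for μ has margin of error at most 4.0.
n ≥ 76

For margin E ≤ 4.0:
n ≥ (z* · σ / E)²
n ≥ (2.576 · 13.5 / 4.0)²
n ≥ 75.59

Minimum n = 76 (rounding up)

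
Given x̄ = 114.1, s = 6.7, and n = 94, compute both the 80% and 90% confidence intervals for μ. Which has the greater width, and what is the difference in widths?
90% CI is wider by 0.52

df = 93
80% CI: t* = 1.291, (113.21, 114.99), width = 2 · t* · s/√n = 1.78
90% CI: t* = 1.661, (112.95, 115.25), width = 2 · t* · s/√n = 2.30

The 90% CI is wider by 2.30 - 1.78 = 0.52.
Higher confidence requires a wider interval.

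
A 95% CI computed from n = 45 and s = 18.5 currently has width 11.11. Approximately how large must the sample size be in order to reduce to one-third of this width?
n ≈ 405

CI width ∝ 1/√n
To reduce width by factor 3, need √n to grow by 3 → need 3² = 9 times as many samples.

Current: n = 45, width = 11.11
New: n = 405, width ≈ 3.61

Width reduced by factor of 11.11/3.61 = 3.08.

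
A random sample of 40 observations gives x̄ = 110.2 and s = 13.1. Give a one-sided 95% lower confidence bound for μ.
μ ≥ 106.71

Lower bound (one-sided):
t* = 1.685 (one-sided for 95%)
Lower bound = x̄ - t* · s/√n = 110.2 - 1.685 · 13.1/√40 = 106.71

We are 95% confident that μ ≥ 106.71.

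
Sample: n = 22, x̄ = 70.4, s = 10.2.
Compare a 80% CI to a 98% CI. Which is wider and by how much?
98% CI is wider by 5.20

df = 21
80% CI: t* = 1.323, (67.52, 73.28), width = 2 · t* · s/√n = 5.75
98% CI: t* = 2.518, (64.92, 75.88), width = 2 · t* · s/√n = 10.95

The 98% CI is wider by 10.95 - 5.75 = 5.20.
Higher confidence requires a wider interval.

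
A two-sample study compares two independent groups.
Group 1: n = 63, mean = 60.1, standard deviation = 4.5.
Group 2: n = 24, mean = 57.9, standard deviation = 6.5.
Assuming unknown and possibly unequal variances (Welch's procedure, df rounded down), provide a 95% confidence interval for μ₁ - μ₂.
(-0.74, 5.14)

Difference: x̄₁ - x̄₂ = 2.20
SE = √(s₁²/n₁ + s₂²/n₂) = √(4.5²/63 + 6.5²/24) = 1.4429
df = 31.77 → 31 (Welch–Satterthwaite, rounded down)
t* = 2.040

CI: 2.20 ± 2.040 · 1.4429 = 2.20 ± 2.94 = (-0.74, 5.14)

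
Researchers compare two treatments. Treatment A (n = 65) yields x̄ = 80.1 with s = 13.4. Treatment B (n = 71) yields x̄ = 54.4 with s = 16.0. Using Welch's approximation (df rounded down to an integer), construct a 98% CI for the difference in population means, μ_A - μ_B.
(19.76, 31.64)

Difference: x̄₁ - x̄₂ = 25.70
SE = √(s₁²/n₁ + s₂²/n₂) = √(13.4²/65 + 16.0²/71) = 2.5235
df = 132.98 → 132 (Welch–Satterthwaite, rounded down)
t* = 2.355

CI: 25.70 ± 2.355 · 2.5235 = 25.70 ± 5.94 = (19.76, 31.64)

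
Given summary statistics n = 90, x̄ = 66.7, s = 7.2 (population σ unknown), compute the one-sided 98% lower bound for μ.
μ ≥ 65.12

Lower bound (one-sided):
t* = 2.084 (one-sided for 98%)
Lower bound = x̄ - t* · s/√n = 66.7 - 2.084 · 7.2/√90 = 65.12

We are 98% confident that μ ≥ 65.12.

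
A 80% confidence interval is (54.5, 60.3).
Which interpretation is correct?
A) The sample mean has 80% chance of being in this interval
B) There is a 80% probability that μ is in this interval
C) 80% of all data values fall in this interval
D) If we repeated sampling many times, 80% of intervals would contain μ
D

A) Wrong — x̄ is observed and sits in the interval by construction.
B) Wrong — μ is fixed; the randomness lives in the interval, not in μ.
C) Wrong — a CI is about the parameter μ, not individual data values.
D) Correct — this is the frequentist long-run coverage interpretation.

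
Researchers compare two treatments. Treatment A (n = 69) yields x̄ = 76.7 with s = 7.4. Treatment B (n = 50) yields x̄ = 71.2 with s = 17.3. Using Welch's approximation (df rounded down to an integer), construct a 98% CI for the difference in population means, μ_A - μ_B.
(-0.72, 11.72)

Difference: x̄₁ - x̄₂ = 5.50
SE = √(s₁²/n₁ + s₂²/n₂) = √(7.4²/69 + 17.3²/50) = 2.6037
df = 62.07 → 62 (Welch–Satterthwaite, rounded down)
t* = 2.388

CI: 5.50 ± 2.388 · 2.6037 = 5.50 ± 6.22 = (-0.72, 11.72)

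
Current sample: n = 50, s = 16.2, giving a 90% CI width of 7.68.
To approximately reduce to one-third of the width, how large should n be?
n ≈ 450

CI width ∝ 1/√n
To reduce width by factor 3, need √n to grow by 3 → need 3² = 9 times as many samples.

Current: n = 50, width = 7.68
New: n = 450, width ≈ 2.52

Width reduced by factor of 7.68/2.52 = 3.05.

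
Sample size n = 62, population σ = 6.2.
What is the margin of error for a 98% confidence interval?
Margin of error = 1.83

Margin of error = z* · σ/√n
= 2.326 · 6.2/√62
= 2.326 · 6.2/7.8740
= 1.83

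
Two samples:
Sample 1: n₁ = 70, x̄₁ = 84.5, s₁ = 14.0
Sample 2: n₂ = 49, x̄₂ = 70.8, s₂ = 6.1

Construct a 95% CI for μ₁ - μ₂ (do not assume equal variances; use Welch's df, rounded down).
(9.96, 17.44)

Difference: x̄₁ - x̄₂ = 13.70
SE = √(s₁²/n₁ + s₂²/n₂) = √(14.0²/70 + 6.1²/49) = 1.8866
df = 100.84 → 100 (Welch–Satterthwaite, rounded down)
t* = 1.984

CI: 13.70 ± 1.984 · 1.8866 = 13.70 ± 3.74 = (9.96, 17.44)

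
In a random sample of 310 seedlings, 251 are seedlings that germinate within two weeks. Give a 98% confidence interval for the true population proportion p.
(0.758, 0.862)

Proportion CI:
p̂ = 251/310 = 0.80968
SE = √(p̂(1-p̂)/n) = √(0.80968 · 0.19032 / 310) = 0.02230

z* = 2.326
Margin = z* · SE = 2.326 · 0.02230 = 0.0519

CI: 0.80968 ± 0.0519 = (0.758, 0.862)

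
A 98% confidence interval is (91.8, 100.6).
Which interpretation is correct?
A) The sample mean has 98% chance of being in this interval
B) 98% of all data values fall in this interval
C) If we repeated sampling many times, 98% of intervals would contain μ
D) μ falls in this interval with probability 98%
C

A) Wrong — x̄ is observed and sits in the interval by construction.
B) Wrong — a CI is about the parameter μ, not individual data values.
C) Correct — this is the frequentist long-run coverage interpretation.
D) Wrong — μ is fixed; the randomness lives in the interval, not in μ.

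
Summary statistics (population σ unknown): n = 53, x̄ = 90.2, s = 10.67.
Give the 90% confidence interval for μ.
(87.75, 92.65)

t-interval (σ unknown):
df = n - 1 = 52
t* = 1.675 for 90% confidence

Margin of error = t* · s/√n = 1.675 · 10.67/√53 = 2.45

CI: (87.75, 92.65)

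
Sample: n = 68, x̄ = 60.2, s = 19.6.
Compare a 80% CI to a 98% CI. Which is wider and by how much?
98% CI is wider by 5.18

df = 67
80% CI: t* = 1.294, (57.12, 63.28), width = 2 · t* · s/√n = 6.15
98% CI: t* = 2.383, (54.54, 65.86), width = 2 · t* · s/√n = 11.33

The 98% CI is wider by 11.33 - 6.15 = 5.18.
Higher confidence requires a wider interval.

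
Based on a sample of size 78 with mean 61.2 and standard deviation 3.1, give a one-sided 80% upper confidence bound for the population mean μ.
μ ≤ 61.50

Upper bound (one-sided):
t* = 0.846 (one-sided for 80%)
Upper bound = x̄ + t* · s/√n = 61.2 + 0.846 · 3.1/√78 = 61.50

We are 80% confident that μ ≤ 61.50.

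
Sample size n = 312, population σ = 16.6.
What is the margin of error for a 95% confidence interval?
Margin of error = 1.84

Margin of error = z* · σ/√n
= 1.960 · 16.6/√312
= 1.960 · 16.6/17.6635
= 1.84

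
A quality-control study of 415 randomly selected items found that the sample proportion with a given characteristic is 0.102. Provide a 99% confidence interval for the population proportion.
(0.064, 0.140)

Proportion CI:
SE = √(p̂(1-p̂)/n) = √(0.102 · 0.898 / 415) = 0.01486

z* = 2.576
Margin = z* · SE = 2.576 · 0.01486 = 0.0383

CI: 0.102 ± 0.0383 = (0.064, 0.140)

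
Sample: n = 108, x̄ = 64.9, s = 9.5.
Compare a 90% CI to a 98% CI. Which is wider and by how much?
98% CI is wider by 1.29

df = 107
90% CI: t* = 1.659, (63.38, 66.42), width = 2 · t* · s/√n = 3.03
98% CI: t* = 2.362, (62.74, 67.06), width = 2 · t* · s/√n = 4.32

The 98% CI is wider by 4.32 - 3.03 = 1.29.
Higher confidence requires a wider interval.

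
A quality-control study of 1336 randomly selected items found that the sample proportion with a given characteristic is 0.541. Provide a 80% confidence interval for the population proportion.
(0.524, 0.558)

Proportion CI:
SE = √(p̂(1-p̂)/n) = √(0.541 · 0.459 / 1336) = 0.01363

z* = 1.282
Margin = z* · SE = 1.282 · 0.01363 = 0.0175

CI: 0.541 ± 0.0175 = (0.524, 0.558)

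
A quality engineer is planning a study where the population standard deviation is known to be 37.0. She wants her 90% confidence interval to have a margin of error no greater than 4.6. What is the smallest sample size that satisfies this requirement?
n ≥ 176

For margin E ≤ 4.6:
n ≥ (z* · σ / E)²
n ≥ (1.645 · 37.0 / 4.6)²
n ≥ 175.07

Minimum n = 176 (rounding up)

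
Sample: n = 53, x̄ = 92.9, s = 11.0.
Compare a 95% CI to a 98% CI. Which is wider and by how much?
98% CI is wider by 1.18

df = 52
95% CI: t* = 2.007, (89.87, 95.93), width = 2 · t* · s/√n = 6.07
98% CI: t* = 2.400, (89.27, 96.53), width = 2 · t* · s/√n = 7.25

The 98% CI is wider by 7.25 - 6.07 = 1.18.
Higher confidence requires a wider interval.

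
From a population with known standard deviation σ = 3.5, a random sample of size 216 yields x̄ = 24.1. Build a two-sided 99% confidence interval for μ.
(23.49, 24.71)

z-interval (σ known):
z* = 2.576 for 99% confidence

Margin of error = z* · σ/√n = 2.576 · 3.5/√216 = 0.61

CI: (24.1 - 0.61, 24.1 + 0.61) = (23.49, 24.71)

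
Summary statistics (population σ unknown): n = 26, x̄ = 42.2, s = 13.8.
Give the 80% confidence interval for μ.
(38.64, 45.76)

t-interval (σ unknown):
df = n - 1 = 25
t* = 1.316 for 80% confidence

Margin of error = t* · s/√n = 1.316 · 13.8/√26 = 3.56

CI: (38.64, 45.76)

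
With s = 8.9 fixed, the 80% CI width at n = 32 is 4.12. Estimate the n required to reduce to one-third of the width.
n ≈ 288

CI width ∝ 1/√n
To reduce width by factor 3, need √n to grow by 3 → need 3² = 9 times as many samples.

Current: n = 32, width = 4.12
New: n = 288, width ≈ 1.35

Width reduced by factor of 4.12/1.35 = 3.05.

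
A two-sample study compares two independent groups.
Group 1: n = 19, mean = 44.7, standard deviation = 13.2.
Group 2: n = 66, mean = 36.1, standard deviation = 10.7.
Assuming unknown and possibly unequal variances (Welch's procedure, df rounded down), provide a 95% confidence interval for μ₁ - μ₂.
(1.80, 15.40)

Difference: x̄₁ - x̄₂ = 8.60
SE = √(s₁²/n₁ + s₂²/n₂) = √(13.2²/19 + 10.7²/66) = 3.3023
df = 25.20 → 25 (Welch–Satterthwaite, rounded down)
t* = 2.060

CI: 8.60 ± 2.060 · 3.3023 = 8.60 ± 6.80 = (1.80, 15.40)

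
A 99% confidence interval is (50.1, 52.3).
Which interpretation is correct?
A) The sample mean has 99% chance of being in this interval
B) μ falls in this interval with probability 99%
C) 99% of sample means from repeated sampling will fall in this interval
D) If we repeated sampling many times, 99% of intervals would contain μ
D

A) Wrong — x̄ is observed and sits in the interval by construction.
B) Wrong — μ is fixed; the randomness lives in the interval, not in μ.
C) Wrong — coverage applies to intervals containing μ, not to future x̄ values.
D) Correct — this is the frequentist long-run coverage interpretation.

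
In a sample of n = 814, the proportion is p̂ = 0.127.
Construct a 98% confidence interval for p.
(0.100, 0.154)

Proportion CI:
SE = √(p̂(1-p̂)/n) = √(0.127 · 0.873 / 814) = 0.01167

z* = 2.326
Margin = z* · SE = 2.326 · 0.01167 = 0.0271

CI: 0.127 ± 0.0271 = (0.100, 0.154)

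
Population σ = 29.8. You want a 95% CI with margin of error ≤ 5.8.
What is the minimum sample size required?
n ≥ 102

For margin E ≤ 5.8:
n ≥ (z* · σ / E)²
n ≥ (1.960 · 29.8 / 5.8)²
n ≥ 101.41

Minimum n = 102 (rounding up)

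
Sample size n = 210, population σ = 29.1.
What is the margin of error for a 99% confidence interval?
Margin of error = 5.17

Margin of error = z* · σ/√n
= 2.576 · 29.1/√210
= 2.576 · 29.1/14.4914
= 5.17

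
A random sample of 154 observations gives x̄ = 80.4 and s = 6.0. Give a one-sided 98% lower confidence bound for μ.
μ ≥ 79.40

Lower bound (one-sided):
t* = 2.071 (one-sided for 98%)
Lower bound = x̄ - t* · s/√n = 80.4 - 2.071 · 6.0/√154 = 79.40

We are 98% confident that μ ≥ 79.40.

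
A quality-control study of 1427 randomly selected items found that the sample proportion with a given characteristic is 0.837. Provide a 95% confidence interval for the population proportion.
(0.818, 0.856)

Proportion CI:
SE = √(p̂(1-p̂)/n) = √(0.837 · 0.163 / 1427) = 0.00978

z* = 1.960
Margin = z* · SE = 1.960 · 0.00978 = 0.0192

CI: 0.837 ± 0.0192 = (0.818, 0.856)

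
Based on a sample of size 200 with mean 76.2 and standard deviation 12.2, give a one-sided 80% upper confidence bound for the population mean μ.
μ ≤ 76.93

Upper bound (one-sided):
t* = 0.843 (one-sided for 80%)
Upper bound = x̄ + t* · s/√n = 76.2 + 0.843 · 12.2/√200 = 76.93

We are 80% confident that μ ≤ 76.93.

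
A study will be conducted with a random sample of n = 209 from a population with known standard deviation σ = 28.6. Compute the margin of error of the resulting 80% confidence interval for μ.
Margin of error = 2.54

Margin of error = z* · σ/√n
= 1.282 · 28.6/√209
= 1.282 · 28.6/14.4568
= 2.54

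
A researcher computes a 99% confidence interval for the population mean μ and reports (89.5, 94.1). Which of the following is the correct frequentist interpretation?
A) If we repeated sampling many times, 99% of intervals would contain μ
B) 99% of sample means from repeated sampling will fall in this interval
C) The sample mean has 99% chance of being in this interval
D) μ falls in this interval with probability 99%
A

A) Correct — this is the frequentist long-run coverage interpretation.
B) Wrong — coverage applies to intervals containing μ, not to future x̄ values.
C) Wrong — x̄ is observed and sits in the interval by construction.
D) Wrong — μ is fixed; the randomness lives in the interval, not in μ.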